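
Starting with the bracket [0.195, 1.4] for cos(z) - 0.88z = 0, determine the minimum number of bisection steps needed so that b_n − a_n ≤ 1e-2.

Initial width b − a = 1.4 − 0.195 = 1.205000.
After n steps the width is (b−a)/2^n; need (b−a)/2^n ≤ 1e-2.
So n ≥ log₂(1.205000/1e-2) = log₂(120.5000) ≈ 6.9129.
Hence n = 7.

7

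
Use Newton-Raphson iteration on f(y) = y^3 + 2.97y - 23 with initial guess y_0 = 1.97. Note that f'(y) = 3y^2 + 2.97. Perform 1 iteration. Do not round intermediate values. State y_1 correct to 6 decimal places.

Newton update: y ← y − f(y)/f'(y).
y_0 = 1.970000: f = -9.503727, f' = 14.612700 → y_1 = 1.970000 - (-9.503727)/(14.612700) = 2.620374

2.620374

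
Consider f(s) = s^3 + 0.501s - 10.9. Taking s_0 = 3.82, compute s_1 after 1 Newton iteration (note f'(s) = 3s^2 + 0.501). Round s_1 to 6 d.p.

2.764022

Newton update: s ← s − f(s)/f'(s).
s_0 = 3.820000: f = 46.756788, f' = 44.278200 → s_1 = 3.820000 - (46.756788)/(44.278200) = 2.764022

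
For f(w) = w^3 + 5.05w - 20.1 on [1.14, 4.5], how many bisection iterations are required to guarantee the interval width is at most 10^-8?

29

Initial width b − a = 4.5 − 1.14 = 3.360000.
After n steps the width is (b−a)/2^n; need (b−a)/2^n ≤ 10^-8.
So n ≥ log₂(3.360000/10^-8) = log₂(336000000.0000) ≈ 28.3239.
Hence n = 29.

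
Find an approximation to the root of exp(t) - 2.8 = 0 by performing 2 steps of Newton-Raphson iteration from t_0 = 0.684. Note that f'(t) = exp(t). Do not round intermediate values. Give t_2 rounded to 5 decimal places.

t_0 = 0.684000: f = -0.818211, f' = 1.981789 → t_1 = 0.684000 - (-0.818211)/(1.981789) = 1.096865
t_1 = 1.096865: f = 0.194762, f' = 2.994762 → t_2 = 1.096865 - (0.194762)/(2.994762) = 1.031831

1.03183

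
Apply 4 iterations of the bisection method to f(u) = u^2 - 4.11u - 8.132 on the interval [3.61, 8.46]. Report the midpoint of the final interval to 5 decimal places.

f(3.610000) = -9.937000, f(8.460000) = 28.669000 (opposite signs)
step 1: m = 6.035000, f(m) = 3.485375 > 0 → root in [3.610000, 6.035000]
step 2: m = 4.822500, f(m) = -4.695969 < 0 → root in [4.822500, 6.035000]
step 3: m = 5.428750, f(m) = -0.972836 < 0 → root in [5.428750, 6.035000]
step 4: m = 5.731875, f(m) = 1.164385 > 0 → root in [5.428750, 5.731875]
Midpoint of [5.428750, 5.731875] = 5.580312

5.58031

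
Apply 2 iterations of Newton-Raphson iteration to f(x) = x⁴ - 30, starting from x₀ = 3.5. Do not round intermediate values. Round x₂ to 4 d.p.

2.4416

Newton update: x ← x − f(x)/f'(x).
f'(x) = 4x³
x_0 = 3.500000: f = 120.062500, f' = 171.500000 → x_1 = 3.500000 - (120.062500)/(171.500000) = 2.799927
x_1 = 2.799927: f = 31.459200, f' = 87.801143 → x_2 = 2.799927 - (31.459200)/(87.801143) = 2.441627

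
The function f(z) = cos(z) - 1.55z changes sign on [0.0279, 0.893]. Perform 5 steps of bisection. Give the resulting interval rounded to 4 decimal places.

[0.5416, 0.5686]

f(0.027900) = 0.956366, f(0.893000) = -0.757072 (opposite signs)
step 1: m = 0.460450, f(m) = 0.182155 > 0 → root in [0.460450, 0.893000]
step 2: m = 0.676725, f(m) = -0.269296 < 0 → root in [0.460450, 0.676725]
step 3: m = 0.568588, f(m) = -0.038648 < 0 → root in [0.460450, 0.568588]
step 4: m = 0.514519, f(m) = 0.073026 > 0 → root in [0.514519, 0.568588]
step 5: m = 0.541553, f(m) = 0.017502 > 0 → root in [0.541553, 0.568588]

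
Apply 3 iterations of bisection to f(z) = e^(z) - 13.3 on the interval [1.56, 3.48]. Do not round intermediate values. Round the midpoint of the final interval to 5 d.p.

2.64000

f(1.560000) = -8.541179, f(3.480000) = 19.159722 (opposite signs)
step 1: m = 2.520000, f(m) = -0.871403 < 0 → root in [2.520000, 3.480000]
step 2: m = 3.000000, f(m) = 6.785537 > 0 → root in [2.520000, 3.000000]
step 3: m = 2.760000, f(m) = 2.499843 > 0 → root in [2.520000, 2.760000]
Midpoint of [2.520000, 2.760000] = 2.640000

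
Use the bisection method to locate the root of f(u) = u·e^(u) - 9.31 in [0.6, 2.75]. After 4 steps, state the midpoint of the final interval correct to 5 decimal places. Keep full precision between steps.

1.74219

f(0.600000) = -8.216729, f(2.750000) = 33.707238 (opposite signs)
step 1: m = 1.675000, f(m) = -0.367518 < 0 → root in [1.675000, 2.750000]
step 2: m = 2.212500, f(m) = 10.909007 > 0 → root in [1.675000, 2.212500]
step 3: m = 1.943750, f(m) = 4.266890 > 0 → root in [1.675000, 1.943750]
step 4: m = 1.809375, f(m) = 1.739183 > 0 → root in [1.675000, 1.809375]
Midpoint of [1.675000, 1.809375] = 1.742188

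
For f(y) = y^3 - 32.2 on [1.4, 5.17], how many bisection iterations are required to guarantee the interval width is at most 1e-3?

Initial width b − a = 5.17 − 1.4 = 3.770000.
After n steps the width is (b−a)/2^n; need (b−a)/2^n ≤ 1e-3.
So n ≥ log₂(3.770000/1e-3) = log₂(3770.0000) ≈ 11.8803.
Hence n = 12.

12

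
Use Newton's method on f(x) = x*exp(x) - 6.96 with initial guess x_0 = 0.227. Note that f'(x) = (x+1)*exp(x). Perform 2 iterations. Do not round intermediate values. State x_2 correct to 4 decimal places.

3.7553

x_0 = 0.227000: f = -6.675154, f' = 1.539676 → x_1 = 0.227000 - (-6.675154)/(1.539676) = 4.562427
x_1 = 4.562427: f = 430.192208, f' = 532.967928 → x_2 = 4.562427 - (430.192208)/(532.967928) = 3.755263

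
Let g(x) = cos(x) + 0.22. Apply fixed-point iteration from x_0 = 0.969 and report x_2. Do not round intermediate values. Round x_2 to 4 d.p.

0.9266

x_1 = g(0.969000) = 0.786124
x_2 = g(0.786124) = 0.926593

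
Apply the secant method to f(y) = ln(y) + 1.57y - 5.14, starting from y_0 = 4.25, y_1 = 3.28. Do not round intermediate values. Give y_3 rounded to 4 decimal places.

f(y_0) = 2.979419, f(y_1) = 1.197443
y_2 = 3.280000 - (1.197443)·(3.280000 - 4.250000)/(1.197443 - (2.979419)) = 2.628184; f(y_2) = -0.047458
y_3 = 2.628184 - (-0.047458)·(2.628184 - 3.280000)/(-0.047458 - (1.197443)) = 2.653032; f(y_3) = 0.000964

2.6530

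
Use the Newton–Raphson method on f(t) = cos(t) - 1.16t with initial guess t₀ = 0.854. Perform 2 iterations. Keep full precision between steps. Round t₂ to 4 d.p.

f'(t) = -sin(t) - 1.16
t_0 = 0.854000: f = -0.333667, f' = -1.913914 → t_1 = 0.854000 - (-0.333667)/(-1.913914) = 0.679662
t_1 = 0.679662: f = -0.010623, f' = -1.788530 → t_2 = 0.679662 - (-0.010623)/(-1.788530) = 0.673723

0.6737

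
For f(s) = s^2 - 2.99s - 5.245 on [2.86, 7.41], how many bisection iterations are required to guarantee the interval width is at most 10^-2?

9

Initial width b − a = 7.41 − 2.86 = 4.550000.
After n steps the width is (b−a)/2^n; need (b−a)/2^n ≤ 10^-2.
So n ≥ log₂(4.550000/10^-2) = log₂(455.0000) ≈ 8.8297.
Hence n = 9.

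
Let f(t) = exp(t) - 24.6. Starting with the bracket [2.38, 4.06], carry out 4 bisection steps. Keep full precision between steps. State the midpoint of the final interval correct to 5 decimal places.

3.16750

f(2.380000) = -13.795097, f(4.060000) = 33.374311 (opposite signs)
step 1: m = 3.220000, f(m) = 0.428120 > 0 → root in [2.380000, 3.220000]
step 2: m = 2.800000, f(m) = -8.155353 < 0 → root in [2.800000, 3.220000]
step 3: m = 3.010000, f(m) = -4.312600 < 0 → root in [3.010000, 3.220000]
step 4: m = 3.115000, f(m) = -2.066570 < 0 → root in [3.115000, 3.220000]
Midpoint of [3.115000, 3.220000] = 3.167500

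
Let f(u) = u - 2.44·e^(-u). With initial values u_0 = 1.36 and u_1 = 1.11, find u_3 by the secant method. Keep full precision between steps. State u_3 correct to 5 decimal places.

0.94734

f(u_0) = 0.733748, f(u_1) = 0.305876
u_2 = 1.110000 - (0.305876)·(1.110000 - 1.360000)/(0.305876 - (0.733748)) = 0.931280; f(u_2) = -0.030199
u_3 = 0.931280 - (-0.030199)·(0.931280 - 1.110000)/(-0.030199 - (0.305876)) = 0.947340; f(u_3) = 0.001178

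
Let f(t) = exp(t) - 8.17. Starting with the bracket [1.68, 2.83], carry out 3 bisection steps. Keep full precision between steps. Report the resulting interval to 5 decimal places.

[1.96750, 2.11125]

f(1.680000) = -2.804444, f(2.830000) = 8.775461 (opposite signs)
step 1: m = 2.255000, f(m) = 1.365293 > 0 → root in [1.680000, 2.255000]
step 2: m = 1.967500, f(m) = -1.017228 < 0 → root in [1.967500, 2.255000]
step 3: m = 2.111250, f(m) = 0.088558 > 0 → root in [1.967500, 2.111250]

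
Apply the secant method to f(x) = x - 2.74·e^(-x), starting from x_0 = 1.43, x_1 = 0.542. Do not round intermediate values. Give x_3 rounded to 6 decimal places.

1.009876

f(x_0) = 0.774294, f(x_1) = -1.051540
x_2 = 0.542000 - (-1.051540)·(0.542000 - 1.430000)/(-1.051540 - (0.774294)) = 1.053420; f(x_2) = 0.097864
x_3 = 1.053420 - (0.097864)·(1.053420 - 0.542000)/(0.097864 - (-1.051540)) = 1.009876; f(x_3) = 0.011792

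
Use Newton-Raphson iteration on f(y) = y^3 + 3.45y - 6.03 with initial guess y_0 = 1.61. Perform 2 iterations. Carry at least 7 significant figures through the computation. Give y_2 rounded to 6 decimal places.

1.222275

Newton update: y ← y − f(y)/f'(y).
f'(y) = 3y^2 + 3.45
y_0 = 1.610000: f = 3.697781, f' = 11.226300 → y_1 = 1.610000 - (3.697781)/(11.226300) = 1.280614
y_1 = 1.280614: f = 0.488293, f' = 8.369920 → y_2 = 1.280614 - (0.488293)/(8.369920) = 1.222275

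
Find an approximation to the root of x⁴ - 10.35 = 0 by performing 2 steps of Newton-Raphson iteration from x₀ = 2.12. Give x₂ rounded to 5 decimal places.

1.79727

Newton update: x ← x − f(x)/f'(x).
f'(x) = 4x³
x_0 = 2.120000: f = 9.849631, f' = 38.112512 → x_1 = 2.120000 - (9.849631)/(38.112512) = 1.861564
x_1 = 1.861564: f = 1.659149, f' = 25.804423 → x_2 = 1.861564 - (1.659149)/(25.804423) = 1.797267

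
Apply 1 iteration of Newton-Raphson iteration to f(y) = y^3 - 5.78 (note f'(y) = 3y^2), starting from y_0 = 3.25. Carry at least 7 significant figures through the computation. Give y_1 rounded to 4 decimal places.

2.3491

y_0 = 3.250000: f = 28.548125, f' = 31.687500 → y_1 = 3.250000 - (28.548125)/(31.687500) = 2.349073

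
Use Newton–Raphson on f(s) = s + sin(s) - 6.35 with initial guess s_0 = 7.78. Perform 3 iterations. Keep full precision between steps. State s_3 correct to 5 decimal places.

6.31642

Newton update: s ← s − f(s)/f'(s).
f'(s) = 1 + cos(s)
s_0 = 7.780000: f = 2.427265, f' = 1.073914 → s_1 = 7.780000 - (2.427265)/(1.073914) = 5.519796
s_1 = 5.519796: f = -1.521577, f' = 1.722497 → s_2 = 5.519796 - (-1.521577)/(1.722497) = 6.403152
s_2 = 6.403152: f = 0.172831, f' = 1.992813 → s_3 = 6.403152 - (0.172831)/(1.992813) = 6.316425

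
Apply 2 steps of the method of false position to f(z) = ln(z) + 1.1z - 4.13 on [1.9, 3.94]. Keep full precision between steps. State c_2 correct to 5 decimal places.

f(1.900000) = -1.398146, f(3.940000) = 1.575181
step 1: c = 2.859268, f(c) = 0.065761 > 0 → new bracket [1.900000, 2.859268]
step 2: c = 2.816177, f(c) = 0.003174 > 0 → new bracket [1.900000, 2.816177]

2.81618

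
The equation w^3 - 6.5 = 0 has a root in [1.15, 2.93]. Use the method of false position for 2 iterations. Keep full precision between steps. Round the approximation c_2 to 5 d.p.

1.71706

f(1.150000) = -4.979125, f(2.930000) = 18.653757
step 1: c = 1.525022, f(c) = -2.953271 < 0 → new bracket [1.525022, 2.930000]
step 2: c = 1.717056, f(c) = -1.437640 < 0 → new bracket [1.717056, 2.930000]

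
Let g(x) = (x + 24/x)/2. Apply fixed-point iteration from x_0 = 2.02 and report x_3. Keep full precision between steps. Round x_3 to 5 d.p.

4.90779

x_1 = g(2.020000) = 6.950594
x_2 = g(6.950594) = 5.201768
x_3 = g(5.201768) = 4.907792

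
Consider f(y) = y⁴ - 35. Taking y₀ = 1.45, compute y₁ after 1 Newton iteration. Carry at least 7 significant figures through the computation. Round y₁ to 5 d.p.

f'(y) = 4y³
y_0 = 1.450000: f = -30.579494, f' = 12.194500 → y_1 = 1.450000 - (-30.579494)/(12.194500) = 3.957646

3.95765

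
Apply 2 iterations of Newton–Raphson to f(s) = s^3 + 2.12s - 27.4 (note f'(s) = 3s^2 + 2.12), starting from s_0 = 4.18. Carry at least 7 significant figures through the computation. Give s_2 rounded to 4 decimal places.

s_0 = 4.180000: f = 54.496232, f' = 54.537200 → s_1 = 4.180000 - (54.496232)/(54.537200) = 3.180751
s_1 = 3.180751: f = 11.523419, f' = 32.471534 → s_2 = 3.180751 - (11.523419)/(32.471534) = 2.825874

2.8259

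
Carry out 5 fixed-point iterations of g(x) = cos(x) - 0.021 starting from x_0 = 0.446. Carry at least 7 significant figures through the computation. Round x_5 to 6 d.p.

0.757307

x_1 = g(0.446000) = 0.881180
x_2 = g(0.881180) = 0.615241
x_3 = g(0.615241) = 0.795634
x_4 = g(0.795634) = 0.678832
x_5 = g(0.678832) = 0.757307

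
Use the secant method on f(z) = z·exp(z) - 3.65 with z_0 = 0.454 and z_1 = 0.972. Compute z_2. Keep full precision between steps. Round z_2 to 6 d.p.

f(z_0) = -2.935133, f(z_1) = -1.080785
z_2 = 0.972000 - (-1.080785)·(0.972000 - 0.454000)/(-1.080785 - (-2.935133)) = 1.273910; f(z_2) = 0.903978

1.273910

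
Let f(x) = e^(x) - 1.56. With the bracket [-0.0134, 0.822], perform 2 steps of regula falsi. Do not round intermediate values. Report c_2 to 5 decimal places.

0.42923

f(-0.013400) = -0.573311, f(0.822000) = 0.715045
step 1: c = 0.358348, f(c) = -0.129037 < 0 → new bracket [0.358348, 0.822000]
step 2: c = 0.429227, f(c) = -0.023930 < 0 → new bracket [0.429227, 0.822000]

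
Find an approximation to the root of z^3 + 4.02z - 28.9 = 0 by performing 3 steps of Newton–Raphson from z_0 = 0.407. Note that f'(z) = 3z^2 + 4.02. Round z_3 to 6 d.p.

z_0 = 0.407000: f = -27.196441, f' = 4.516947 → z_1 = 0.407000 - (-27.196441)/(4.516947) = 6.427979
z_1 = 6.427979: f = 262.537526, f' = 127.976724 → z_2 = 6.427979 - (262.537526)/(127.976724) = 4.376531
z_2 = 4.376531: f = 72.521836, f' = 61.482072 → z_3 = 4.376531 - (72.521836)/(61.482072) = 3.196970

3.196970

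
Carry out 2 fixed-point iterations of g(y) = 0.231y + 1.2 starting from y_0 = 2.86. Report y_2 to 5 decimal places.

y_1 = g(2.860000) = 1.860660
y_2 = g(1.860660) = 1.629812

1.62981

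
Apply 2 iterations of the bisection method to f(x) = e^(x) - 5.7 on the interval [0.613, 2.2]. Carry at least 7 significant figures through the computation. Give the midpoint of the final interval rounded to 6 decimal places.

f(0.613000) = -3.854039, f(2.200000) = 3.325013 (opposite signs)
step 1: m = 1.406500, f(m) = -1.618355 < 0 → root in [1.406500, 2.200000]
step 2: m = 1.803250, f(m) = 0.369341 > 0 → root in [1.406500, 1.803250]
Midpoint of [1.406500, 1.803250] = 1.604875

1.604875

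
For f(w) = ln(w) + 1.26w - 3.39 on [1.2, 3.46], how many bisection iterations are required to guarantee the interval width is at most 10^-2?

Initial width b − a = 3.46 − 1.2 = 2.260000.
After n steps the width is (b−a)/2^n; need (b−a)/2^n ≤ 10^-2.
So n ≥ log₂(2.260000/10^-2) = log₂(226.0000) ≈ 7.8202.
Hence n = 8.

8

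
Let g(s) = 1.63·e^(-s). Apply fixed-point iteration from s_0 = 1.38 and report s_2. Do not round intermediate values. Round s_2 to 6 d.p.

s_1 = g(1.380000) = 0.410073
s_2 = g(0.410073) = 1.081671

1.081671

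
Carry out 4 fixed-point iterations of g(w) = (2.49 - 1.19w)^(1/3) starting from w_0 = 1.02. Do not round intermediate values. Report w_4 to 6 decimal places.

w_1 = g(1.020000) = 1.084692
w_2 = g(1.084692) = 1.062427
w_3 = g(1.062427) = 1.070195
w_4 = g(1.070195) = 1.067498

1.067498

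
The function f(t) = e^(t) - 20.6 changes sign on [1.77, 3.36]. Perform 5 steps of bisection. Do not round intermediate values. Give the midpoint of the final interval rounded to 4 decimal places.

f(1.770000) = -14.729147, f(3.360000) = 8.189191 (opposite signs)
step 1: m = 2.565000, f(m) = -7.599342 < 0 → root in [2.565000, 3.360000]
step 2: m = 2.962500, f(m) = -1.253723 < 0 → root in [2.962500, 3.360000]
step 3: m = 3.161250, f(m) = 3.000078 > 0 → root in [2.962500, 3.161250]
step 4: m = 3.061875, f(m) = 0.767584 > 0 → root in [2.962500, 3.061875]
step 5: m = 3.012187, f(m) = -0.268173 < 0 → root in [3.012187, 3.061875]
Midpoint of [3.012187, 3.061875] = 3.037031

3.0370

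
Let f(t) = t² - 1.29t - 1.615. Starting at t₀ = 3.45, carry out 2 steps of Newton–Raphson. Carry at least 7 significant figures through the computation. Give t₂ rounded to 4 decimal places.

f'(t) = 2t - 1.29
t_0 = 3.450000: f = 5.837000, f' = 5.610000 → t_1 = 3.450000 - (5.837000)/(5.610000) = 2.409537
t_1 = 2.409537: f = 1.082564, f' = 3.529073 → t_2 = 2.409537 - (1.082564)/(3.529073) = 2.102781

2.1028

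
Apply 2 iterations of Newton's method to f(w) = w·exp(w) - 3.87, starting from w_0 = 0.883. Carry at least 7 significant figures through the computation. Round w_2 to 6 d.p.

Newton update: w ← w − f(w)/f'(w).
f'(w) = (w + 1)·exp(w)
w_0 = 0.883000: f = -1.734779, f' = 4.553364 → w_1 = 0.883000 - (-1.734779)/(4.553364) = 1.263989
w_1 = 1.263989: f = 0.603901, f' = 8.013412 → w_2 = 1.263989 - (0.603901)/(8.013412) = 1.188627

1.188627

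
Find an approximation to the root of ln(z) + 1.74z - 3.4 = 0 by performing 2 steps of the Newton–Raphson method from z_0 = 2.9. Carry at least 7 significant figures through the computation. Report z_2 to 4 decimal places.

1.6617

f'(z) = 1/z + 1.74
z_0 = 2.900000: f = 2.710711, f' = 2.084828 → z_1 = 2.900000 - (2.710711)/(2.084828) = 1.599791
z_1 = 1.599791: f = -0.146490, f' = 2.365081 → z_2 = 1.599791 - (-0.146490)/(2.365081) = 1.661730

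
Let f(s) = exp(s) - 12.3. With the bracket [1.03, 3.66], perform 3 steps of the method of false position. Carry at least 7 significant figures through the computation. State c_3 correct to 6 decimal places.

f(1.030000) = -9.498934, f(3.660000) = 26.561343
step 1: c = 1.722790, f(c) = -6.699869 < 0 → new bracket [1.722790, 3.660000]
step 2: c = 2.113006, f(c) = -4.026928 < 0 → new bracket [2.113006, 3.660000]
step 3: c = 2.316667, f(c) = -2.158187 < 0 → new bracket [2.316667, 3.660000]

2.316667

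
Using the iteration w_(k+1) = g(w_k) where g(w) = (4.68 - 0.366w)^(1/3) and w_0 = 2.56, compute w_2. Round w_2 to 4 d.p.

1.6020

w_1 = g(2.560000) = 1.552654
w_2 = g(1.552654) = 1.602045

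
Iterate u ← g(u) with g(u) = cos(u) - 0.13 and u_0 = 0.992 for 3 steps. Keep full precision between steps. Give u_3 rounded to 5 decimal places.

u_1 = g(0.992000) = 0.417017
u_2 = g(0.417017) = 0.784301
u_3 = g(0.784301) = 0.577882

0.57788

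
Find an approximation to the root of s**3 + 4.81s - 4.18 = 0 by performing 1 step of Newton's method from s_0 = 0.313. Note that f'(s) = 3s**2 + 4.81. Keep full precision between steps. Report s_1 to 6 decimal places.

s_0 = 0.313000: f = -2.643806, f' = 5.103907 → s_1 = 0.313000 - (-2.643806)/(5.103907) = 0.830996

0.830996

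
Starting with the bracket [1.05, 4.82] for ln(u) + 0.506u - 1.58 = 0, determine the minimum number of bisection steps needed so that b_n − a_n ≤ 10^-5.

19

Initial width b − a = 4.82 − 1.05 = 3.770000.
After n steps the width is (b−a)/2^n; need (b−a)/2^n ≤ 10^-5.
So n ≥ log₂(3.770000/10^-5) = log₂(377000.0000) ≈ 18.5242.
Hence n = 19.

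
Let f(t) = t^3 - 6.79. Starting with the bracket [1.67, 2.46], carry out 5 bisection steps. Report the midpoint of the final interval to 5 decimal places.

f(1.670000) = -2.132537, f(2.460000) = 8.096936 (opposite signs)
step 1: m = 2.065000, f(m) = 2.015625 > 0 → root in [1.670000, 2.065000]
step 2: m = 1.867500, f(m) = -0.276989 < 0 → root in [1.867500, 2.065000]
step 3: m = 1.966250, f(m) = 0.811796 > 0 → root in [1.867500, 1.966250]
step 4: m = 1.916875, f(m) = 0.253384 > 0 → root in [1.867500, 1.916875]
step 5: m = 1.892187, f(m) = -0.015262 < 0 → root in [1.892187, 1.916875]
Midpoint of [1.892187, 1.916875] = 1.904531

1.90453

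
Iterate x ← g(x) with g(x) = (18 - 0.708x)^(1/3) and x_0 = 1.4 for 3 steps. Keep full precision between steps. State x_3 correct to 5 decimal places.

x_1 = g(1.400000) = 2.571725
x_2 = g(2.571725) = 2.529216
x_3 = g(2.529216) = 2.530783

2.53078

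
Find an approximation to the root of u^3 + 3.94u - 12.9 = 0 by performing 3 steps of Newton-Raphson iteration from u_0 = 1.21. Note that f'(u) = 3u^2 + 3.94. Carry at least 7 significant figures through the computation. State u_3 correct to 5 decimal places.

u_0 = 1.210000: f = -6.361039, f' = 8.332300 → u_1 = 1.210000 - (-6.361039)/(8.332300) = 1.973419
u_1 = 1.973419: f = 2.560525, f' = 15.623152 → u_2 = 1.973419 - (2.560525)/(15.623152) = 1.809526
u_2 = 1.809526: f = 0.154621, f' = 13.763157 → u_3 = 1.809526 - (0.154621)/(13.763157) = 1.798292

1.79829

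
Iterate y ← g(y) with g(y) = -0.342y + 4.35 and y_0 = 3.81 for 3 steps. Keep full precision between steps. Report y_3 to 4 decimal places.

3.2187

y_1 = g(3.810000) = 3.046980
y_2 = g(3.046980) = 3.307933
y_3 = g(3.307933) = 3.218687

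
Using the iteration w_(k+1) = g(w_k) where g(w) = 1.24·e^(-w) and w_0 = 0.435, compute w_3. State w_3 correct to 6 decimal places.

w_1 = g(0.435000) = 0.802608
w_2 = g(0.802608) = 0.555717
w_3 = g(0.555717) = 0.711340

0.711340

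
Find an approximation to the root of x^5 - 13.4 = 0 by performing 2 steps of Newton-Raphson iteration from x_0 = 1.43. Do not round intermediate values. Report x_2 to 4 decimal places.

f'(x) = 5x^4
x_0 = 1.430000: f = -7.420289, f' = 20.908080 → x_1 = 1.430000 - (-7.420289)/(20.908080) = 1.784901
x_1 = 1.784901: f = 4.716326, f' = 50.748837 → x_2 = 1.784901 - (4.716326)/(50.748837) = 1.691966

1.6920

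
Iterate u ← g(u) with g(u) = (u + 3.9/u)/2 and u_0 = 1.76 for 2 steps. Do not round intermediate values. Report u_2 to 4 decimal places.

1.9749

u_1 = g(1.760000) = 1.987955
u_2 = g(1.987955) = 1.974885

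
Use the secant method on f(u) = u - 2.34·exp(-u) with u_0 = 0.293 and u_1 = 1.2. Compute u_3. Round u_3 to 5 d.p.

Secant update: u_(k+1) = u_k − f(u_k)·(u_k − u_(k-1))/(f(u_k) − f(u_(k-1))).
f(u_0) = -1.452692, f(u_1) = 0.495206
u_2 = 1.200000 - (0.495206)·(1.200000 - 0.293000)/(0.495206 - (-1.452692)) = 0.969417; f(u_2) = 0.081846
u_3 = 0.969417 - (0.081846)·(0.969417 - 1.200000)/(0.081846 - (0.495206)) = 0.923762; f(u_3) = -0.005272

0.92376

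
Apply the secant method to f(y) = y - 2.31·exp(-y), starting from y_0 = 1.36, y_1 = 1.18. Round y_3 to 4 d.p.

Secant update: y_(k+1) = y_k − f(y_k)·(y_k − y_(k-1))/(f(y_k) − f(y_(k-1))).
f(y_0) = 0.767114, f(y_1) = 0.470186
y_2 = 1.180000 - (0.470186)·(1.180000 - 1.360000)/(0.470186 - (0.767114)) = 0.894969; f(y_2) = -0.048944
y_3 = 0.894969 - (-0.048944)·(0.894969 - 1.180000)/(-0.048944 - (0.470186)) = 0.921842; f(y_3) = 0.002957

0.9218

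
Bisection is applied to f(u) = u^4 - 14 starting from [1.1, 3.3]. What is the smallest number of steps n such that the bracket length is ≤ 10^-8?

Initial width b − a = 3.3 − 1.1 = 2.200000.
After n steps the width is (b−a)/2^n; need (b−a)/2^n ≤ 10^-8.
So n ≥ log₂(2.200000/10^-8) = log₂(220000000.0000) ≈ 27.7129.
Hence n = 28.

28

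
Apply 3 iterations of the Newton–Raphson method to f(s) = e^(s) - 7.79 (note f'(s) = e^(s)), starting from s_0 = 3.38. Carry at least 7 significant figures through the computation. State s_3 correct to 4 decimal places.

s_0 = 3.380000: f = 21.580771, f' = 29.370771 → s_1 = 3.380000 - (21.580771)/(29.370771) = 2.645230
s_1 = 2.645230: f = 6.296680, f' = 14.086680 → s_2 = 2.645230 - (6.296680)/(14.086680) = 2.198234
s_2 = 2.198234: f = 1.219093, f' = 9.009093 → s_3 = 2.198234 - (1.219093)/(9.009093) = 2.062916

2.0629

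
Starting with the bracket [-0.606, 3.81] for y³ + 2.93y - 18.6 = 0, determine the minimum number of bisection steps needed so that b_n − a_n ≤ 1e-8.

29

Initial width b − a = 3.81 − -0.606 = 4.416000.
After n steps the width is (b−a)/2^n; need (b−a)/2^n ≤ 1e-8.
So n ≥ log₂(4.416000/1e-8) = log₂(441600000.0000) ≈ 28.7182.
Hence n = 29.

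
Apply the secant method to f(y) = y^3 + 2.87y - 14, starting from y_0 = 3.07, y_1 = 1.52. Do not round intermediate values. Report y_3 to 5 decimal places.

2.05964

Secant update: y_(k+1) = y_k − f(y_k)·(y_k − y_(k-1))/(f(y_k) − f(y_(k-1))).
f(y_0) = 23.745343, f(y_1) = -6.125792
y_2 = 1.520000 - (-6.125792)·(1.520000 - 3.070000)/(-6.125792 - (23.745343)) = 1.837865; f(y_2) = -2.517488
y_3 = 1.837865 - (-2.517488)·(1.837865 - 1.520000)/(-2.517488 - (-6.125792)) = 2.059636; f(y_3) = 0.648346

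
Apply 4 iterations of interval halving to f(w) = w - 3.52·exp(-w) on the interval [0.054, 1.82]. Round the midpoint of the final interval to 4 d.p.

f(0.054000) = -3.280961, f(1.820000) = 1.249669 (opposite signs)
step 1: m = 0.937000, f(m) = -0.442141 < 0 → root in [0.937000, 1.820000]
step 2: m = 1.378500, f(m) = 0.491614 > 0 → root in [0.937000, 1.378500]
step 3: m = 1.157750, f(m) = 0.051793 > 0 → root in [0.937000, 1.157750]
step 4: m = 1.047375, f(m) = -0.187644 < 0 → root in [1.047375, 1.157750]
Midpoint of [1.047375, 1.157750] = 1.102563

1.1026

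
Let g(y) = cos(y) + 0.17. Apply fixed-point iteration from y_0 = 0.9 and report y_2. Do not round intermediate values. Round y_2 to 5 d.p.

0.87270

y_1 = g(0.900000) = 0.791610
y_2 = g(0.791610) = 0.872701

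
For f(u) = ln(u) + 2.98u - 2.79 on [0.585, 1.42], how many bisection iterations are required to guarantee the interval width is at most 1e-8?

27

Initial width b − a = 1.42 − 0.585 = 0.835000.
After n steps the width is (b−a)/2^n; need (b−a)/2^n ≤ 1e-8.
So n ≥ log₂(0.835000/1e-8) = log₂(83500000.0000) ≈ 26.3153.
Hence n = 27.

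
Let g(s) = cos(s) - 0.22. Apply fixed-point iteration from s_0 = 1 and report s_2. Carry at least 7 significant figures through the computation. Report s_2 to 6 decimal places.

0.729140

s_1 = g(1.000000) = 0.320302
s_2 = g(0.320302) = 0.729140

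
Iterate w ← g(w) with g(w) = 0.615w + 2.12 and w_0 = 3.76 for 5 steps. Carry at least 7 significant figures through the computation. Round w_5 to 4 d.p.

w_1 = g(3.760000) = 4.432400
w_2 = g(4.432400) = 4.845926
w_3 = g(4.845926) = 5.100244
w_4 = g(5.100244) = 5.256650
w_5 = g(5.256650) = 5.352840

5.3528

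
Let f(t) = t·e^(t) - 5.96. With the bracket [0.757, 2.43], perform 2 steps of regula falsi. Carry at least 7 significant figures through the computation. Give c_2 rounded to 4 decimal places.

f(0.757000) = -4.346174, f(2.430000) = 21.642083
step 1: c = 1.036786, f(c) = -3.036120 < 0 → new bracket [1.036786, 2.430000]
step 2: c = 1.208191, f(c) = -1.915674 < 0 → new bracket [1.208191, 2.430000]

1.2082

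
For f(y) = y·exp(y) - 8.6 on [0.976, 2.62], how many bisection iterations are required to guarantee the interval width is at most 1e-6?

21

Initial width b − a = 2.62 − 0.976 = 1.644000.
After n steps the width is (b−a)/2^n; need (b−a)/2^n ≤ 1e-6.
So n ≥ log₂(1.644000/1e-6) = log₂(1644000.0000) ≈ 20.6488.
Hence n = 21.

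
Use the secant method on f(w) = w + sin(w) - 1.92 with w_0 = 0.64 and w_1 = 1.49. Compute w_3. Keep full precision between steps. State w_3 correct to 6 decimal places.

f(w_0) = -0.682805, f(w_1) = 0.566738
w_2 = 1.490000 - (0.566738)·(1.490000 - 0.640000)/(0.566738 - (-0.682805)) = 1.104477; f(w_2) = 0.077706
w_3 = 1.104477 - (0.077706)·(1.104477 - 1.490000)/(0.077706 - (0.566738)) = 1.043218; f(w_3) = -0.012753

1.043218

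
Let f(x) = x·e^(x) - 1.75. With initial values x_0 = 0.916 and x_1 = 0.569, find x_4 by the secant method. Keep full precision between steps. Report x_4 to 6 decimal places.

0.792286

f(x_0) = 0.539334, f(x_1) = -0.744862
x_2 = 0.569000 - (-0.744862)·(0.569000 - 0.916000)/(-0.744862 - (0.539334)) = 0.770268; f(x_2) = -0.085957
x_3 = 0.770268 - (-0.085957)·(0.770268 - 0.569000)/(-0.085957 - (-0.744862)) = 0.796524; f(x_3) = 0.016545
x_4 = 0.796524 - (0.016545)·(0.796524 - 0.770268)/(0.016545 - (-0.085957)) = 0.792286; f(x_4) = -0.000285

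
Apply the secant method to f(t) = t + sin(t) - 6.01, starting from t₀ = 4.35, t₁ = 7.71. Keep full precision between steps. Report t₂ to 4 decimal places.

5.9999

f(t_0) = -2.595053, f(t_1) = 2.689653
t_2 = 7.710000 - (2.689653)·(7.710000 - 4.350000)/(2.689653 - (-2.595053)) = 5.999927; f(t_2) = -0.289559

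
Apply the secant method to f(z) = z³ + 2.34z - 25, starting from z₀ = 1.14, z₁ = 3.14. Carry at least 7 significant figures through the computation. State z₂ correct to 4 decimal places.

f(z_0) = -20.850856, f(z_1) = 13.306744
z_2 = 3.140000 - (13.306744)·(3.140000 - 1.140000)/(13.306744 - (-20.850856)) = 2.360862; f(z_2) = -6.316921

2.3609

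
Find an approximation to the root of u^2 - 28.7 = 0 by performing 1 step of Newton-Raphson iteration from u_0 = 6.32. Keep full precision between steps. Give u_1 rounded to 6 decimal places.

5.430570

f'(u) = 2u
u_0 = 6.320000: f = 11.242400, f' = 12.640000 → u_1 = 6.320000 - (11.242400)/(12.640000) = 5.430570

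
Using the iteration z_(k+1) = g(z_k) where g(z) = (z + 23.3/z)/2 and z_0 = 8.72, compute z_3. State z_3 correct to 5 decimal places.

4.82746

z_1 = g(8.720000) = 5.696009
z_2 = g(5.696009) = 4.893296
z_3 = g(4.893296) = 4.827456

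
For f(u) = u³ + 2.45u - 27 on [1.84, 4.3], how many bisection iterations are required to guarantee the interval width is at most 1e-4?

Initial width b − a = 4.3 − 1.84 = 2.460000.
After n steps the width is (b−a)/2^n; need (b−a)/2^n ≤ 1e-4.
So n ≥ log₂(2.460000/1e-4) = log₂(24600.0000) ≈ 14.5864.
Hence n = 15.

15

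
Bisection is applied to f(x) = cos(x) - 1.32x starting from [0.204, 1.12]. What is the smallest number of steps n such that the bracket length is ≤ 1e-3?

Initial width b − a = 1.12 − 0.204 = 0.916000.
After n steps the width is (b−a)/2^n; need (b−a)/2^n ≤ 1e-3.
So n ≥ log₂(0.916000/1e-3) = log₂(916.0000) ≈ 9.8392.
Hence n = 10.

10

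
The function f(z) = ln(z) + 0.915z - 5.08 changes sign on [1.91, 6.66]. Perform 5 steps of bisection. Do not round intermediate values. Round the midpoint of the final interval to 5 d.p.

4.06234

f(1.910000) = -2.685247, f(6.660000) = 2.910019 (opposite signs)
step 1: m = 4.285000, f(m) = 0.295896 > 0 → root in [1.910000, 4.285000]
step 2: m = 3.097500, f(m) = -1.115192 < 0 → root in [3.097500, 4.285000]
step 3: m = 3.691250, f(m) = -0.396541 < 0 → root in [3.691250, 4.285000]
step 4: m = 3.988125, f(m) = -0.047544 < 0 → root in [3.988125, 4.285000]
step 5: m = 4.136563, f(m) = 0.124820 > 0 → root in [3.988125, 4.136563]
Midpoint of [3.988125, 4.136563] = 4.062344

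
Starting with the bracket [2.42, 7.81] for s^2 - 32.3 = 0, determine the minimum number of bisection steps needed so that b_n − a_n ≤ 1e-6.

23

Initial width b − a = 7.81 − 2.42 = 5.390000.
After n steps the width is (b−a)/2^n; need (b−a)/2^n ≤ 1e-6.
So n ≥ log₂(5.390000/1e-6) = log₂(5390000.0000) ≈ 22.3619.
Hence n = 23.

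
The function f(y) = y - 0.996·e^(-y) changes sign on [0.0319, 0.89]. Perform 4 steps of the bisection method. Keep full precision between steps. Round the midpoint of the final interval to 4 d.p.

0.5414

f(0.031900) = -0.932829, f(0.890000) = 0.480987 (opposite signs)
step 1: m = 0.460950, f(m) = -0.167211 < 0 → root in [0.460950, 0.890000]
step 2: m = 0.675475, f(m) = 0.168596 > 0 → root in [0.460950, 0.675475]
step 3: m = 0.568213, f(m) = 0.003941 > 0 → root in [0.460950, 0.568213]
step 4: m = 0.514581, f(m) = -0.080779 < 0 → root in [0.514581, 0.568213]
Midpoint of [0.514581, 0.568213] = 0.541397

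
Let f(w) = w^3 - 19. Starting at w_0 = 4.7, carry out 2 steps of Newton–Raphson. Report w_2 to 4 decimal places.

Newton update: w ← w − f(w)/f'(w).
f'(w) = 3w^2
w_0 = 4.700000: f = 84.823000, f' = 66.270000 → w_1 = 4.700000 - (84.823000)/(66.270000) = 3.420039
w_1 = 3.420039: f = 21.003065, f' = 35.090005 → w_2 = 3.420039 - (21.003065)/(35.090005) = 2.821491

2.8215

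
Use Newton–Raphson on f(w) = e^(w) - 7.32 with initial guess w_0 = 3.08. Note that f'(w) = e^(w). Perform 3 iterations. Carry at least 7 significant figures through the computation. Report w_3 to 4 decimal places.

1.9937

Newton update: w ← w − f(w)/f'(w).
w_0 = 3.080000: f = 14.438402, f' = 21.758402 → w_1 = 3.080000 - (14.438402)/(21.758402) = 2.416422
w_1 = 2.416422: f = 3.885691, f' = 11.205691 → w_2 = 2.416422 - (3.885691)/(11.205691) = 2.069661
w_2 = 2.069661: f = 0.602139, f' = 7.922139 → w_3 = 2.069661 - (0.602139)/(7.922139) = 1.993654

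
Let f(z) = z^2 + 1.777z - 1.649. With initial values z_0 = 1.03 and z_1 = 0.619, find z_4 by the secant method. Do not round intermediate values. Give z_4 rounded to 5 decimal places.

f(z_0) = 1.242210, f(z_1) = -0.165876
z_2 = 0.619000 - (-0.165876)·(0.619000 - 1.030000)/(-0.165876 - (1.242210)) = 0.667417; f(z_2) = -0.017555
z_3 = 0.667417 - (-0.017555)·(0.667417 - 0.619000)/(-0.017555 - (-0.165876)) = 0.673147; f(z_3) = 0.000310
z_4 = 0.673147 - (0.000310)·(0.673147 - 0.667417)/(0.000310 - (-0.017555)) = 0.673048; f(z_4) = -0.000001

0.67305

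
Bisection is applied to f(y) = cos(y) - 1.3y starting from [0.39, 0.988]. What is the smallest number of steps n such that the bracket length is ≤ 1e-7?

Initial width b − a = 0.988 − 0.39 = 0.598000.
After n steps the width is (b−a)/2^n; need (b−a)/2^n ≤ 1e-7.
So n ≥ log₂(0.598000/1e-7) = log₂(5980000.0000) ≈ 22.5117.
Hence n = 23.

23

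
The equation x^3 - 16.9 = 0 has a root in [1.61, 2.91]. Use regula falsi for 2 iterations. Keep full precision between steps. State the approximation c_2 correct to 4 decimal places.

False-position update: c = (a·f(b) − b·f(a))/(f(b) − f(a)); replace the endpoint whose sign matches f(c).
f(1.610000) = -12.726719, f(2.910000) = 7.742171
step 1: c = 2.418287, f(c) = -2.757589 < 0 → new bracket [2.418287, 2.910000]
step 2: c = 2.547427, f(c) = -0.368763 < 0 → new bracket [2.547427, 2.910000]

2.5474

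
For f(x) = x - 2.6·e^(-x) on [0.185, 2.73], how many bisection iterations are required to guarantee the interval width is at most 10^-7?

Initial width b − a = 2.73 − 0.185 = 2.545000.
After n steps the width is (b−a)/2^n; need (b−a)/2^n ≤ 10^-7.
So n ≥ log₂(2.545000/10^-7) = log₂(25450000.0000) ≈ 24.6012.
Hence n = 25.

25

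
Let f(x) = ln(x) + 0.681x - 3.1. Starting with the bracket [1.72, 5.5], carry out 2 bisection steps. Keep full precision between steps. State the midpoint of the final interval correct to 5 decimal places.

f(1.720000) = -1.386356, f(5.500000) = 2.350248 (opposite signs)
step 1: m = 3.610000, f(m) = 0.642118 > 0 → root in [1.720000, 3.610000]
step 2: m = 2.665000, f(m) = -0.304931 < 0 → root in [2.665000, 3.610000]
Midpoint of [2.665000, 3.610000] = 3.137500

3.13750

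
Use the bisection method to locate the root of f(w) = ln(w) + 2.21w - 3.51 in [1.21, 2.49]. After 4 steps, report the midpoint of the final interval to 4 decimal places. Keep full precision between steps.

f(1.210000) = -0.645280, f(2.490000) = 2.905183 (opposite signs)
step 1: m = 1.850000, f(m) = 1.193686 > 0 → root in [1.210000, 1.850000]
step 2: m = 1.530000, f(m) = 0.296568 > 0 → root in [1.210000, 1.530000]
step 3: m = 1.370000, f(m) = -0.167489 < 0 → root in [1.370000, 1.530000]
step 4: m = 1.450000, f(m) = 0.066064 > 0 → root in [1.370000, 1.450000]
Midpoint of [1.370000, 1.450000] = 1.410000

1.4100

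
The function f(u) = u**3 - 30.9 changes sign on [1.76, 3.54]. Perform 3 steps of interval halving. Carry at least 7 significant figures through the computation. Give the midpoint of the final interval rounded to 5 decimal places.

3.20625

f(1.760000) = -25.448224, f(3.540000) = 13.461864 (opposite signs)
step 1: m = 2.650000, f(m) = -12.290375 < 0 → root in [2.650000, 3.540000]
step 2: m = 3.095000, f(m) = -1.252918 < 0 → root in [3.095000, 3.540000]
step 3: m = 3.317500, f(m) = 5.611762 > 0 → root in [3.095000, 3.317500]
Midpoint of [3.095000, 3.317500] = 3.206250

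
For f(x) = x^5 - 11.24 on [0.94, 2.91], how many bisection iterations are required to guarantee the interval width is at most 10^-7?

25

Initial width b − a = 2.91 − 0.94 = 1.970000.
After n steps the width is (b−a)/2^n; need (b−a)/2^n ≤ 10^-7.
So n ≥ log₂(1.970000/10^-7) = log₂(19700000.0000) ≈ 24.2317.
Hence n = 25.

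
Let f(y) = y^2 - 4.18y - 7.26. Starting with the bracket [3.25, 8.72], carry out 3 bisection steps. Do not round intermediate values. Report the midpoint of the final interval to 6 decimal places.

f(3.250000) = -10.282500, f(8.720000) = 32.328800 (opposite signs)
step 1: m = 5.985000, f(m) = 3.542925 > 0 → root in [3.250000, 5.985000]
step 2: m = 4.617500, f(m) = -5.239844 < 0 → root in [4.617500, 5.985000]
step 3: m = 5.301250, f(m) = -1.315973 < 0 → root in [5.301250, 5.985000]
Midpoint of [5.301250, 5.985000] = 5.643125

5.643125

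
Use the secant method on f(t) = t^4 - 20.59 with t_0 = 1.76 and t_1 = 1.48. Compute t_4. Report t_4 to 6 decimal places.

2.105089

Secant update: t_(k+1) = t_k − f(t_k)·(t_k − t_(k-1))/(f(t_k) − f(t_(k-1))).
f(t_0) = -10.994874, f(t_1) = -15.792148
t_2 = 1.480000 - (-15.792148)·(1.480000 - 1.760000)/(-15.792148 - (-10.994874)) = 2.401732; f(t_2) = 12.683486
t_3 = 2.401732 - (12.683486)·(2.401732 - 1.480000)/(12.683486 - (-15.792148)) = 1.991178; f(t_3) = -4.870427
t_4 = 1.991178 - (-4.870427)·(1.991178 - 2.401732)/(-4.870427 - (12.683486)) = 2.105089; f(t_4) = -0.952705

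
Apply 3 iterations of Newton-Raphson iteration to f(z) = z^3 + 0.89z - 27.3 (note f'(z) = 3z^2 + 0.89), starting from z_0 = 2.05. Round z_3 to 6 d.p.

Newton update: z ← z − f(z)/f'(z).
z_0 = 2.050000: f = -16.860375, f' = 13.497500 → z_1 = 2.050000 - (-16.860375)/(13.497500) = 3.299148
z_1 = 3.299148: f = 11.545414, f' = 33.543132 → z_2 = 3.299148 - (11.545414)/(33.543132) = 2.954952
z_2 = 2.954952: f = 1.131782, f' = 27.085223 → z_3 = 2.954952 - (1.131782)/(27.085223) = 2.913166

2.913166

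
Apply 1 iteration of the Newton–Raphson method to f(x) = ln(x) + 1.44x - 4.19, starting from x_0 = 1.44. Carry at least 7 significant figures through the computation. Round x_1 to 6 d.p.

2.260709

f'(x) = 1/x + 1.44
x_0 = 1.440000: f = -1.751757, f' = 2.134444 → x_1 = 1.440000 - (-1.751757)/(2.134444) = 2.260709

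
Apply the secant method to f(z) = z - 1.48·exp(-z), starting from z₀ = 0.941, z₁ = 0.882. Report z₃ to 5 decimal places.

0.72046

Secant update: z_(k+1) = z_k − f(z_k)·(z_k − z_(k-1))/(f(z_k) − f(z_(k-1))).
f(z_0) = 0.363449, f(z_1) = 0.269348
z_2 = 0.882000 - (0.269348)·(0.882000 - 0.941000)/(0.269348 - (0.363449)) = 0.713122; f(z_2) = -0.012243
z_3 = 0.713122 - (-0.012243)·(0.713122 - 0.882000)/(-0.012243 - (0.269348)) = 0.720465; f(z_3) = 0.000406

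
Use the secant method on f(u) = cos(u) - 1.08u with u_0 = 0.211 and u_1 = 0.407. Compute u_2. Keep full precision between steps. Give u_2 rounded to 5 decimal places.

Secant update: u_(k+1) = u_k − f(u_k)·(u_k − u_(k-1))/(f(u_k) − f(u_(k-1))).
f(u_0) = 0.749942, f(u_1) = 0.478753
u_2 = 0.407000 - (0.478753)·(0.407000 - 0.211000)/(0.478753 - (0.749942)) = 0.753015; f(u_2) = -0.083625

0.75301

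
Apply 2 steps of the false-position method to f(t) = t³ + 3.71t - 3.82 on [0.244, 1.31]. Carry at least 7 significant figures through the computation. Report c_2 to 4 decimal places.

False-position update: c = (a·f(b) − b·f(a))/(f(b) − f(a)); replace the endpoint whose sign matches f(c).
f(0.244000) = -2.900233, f(1.310000) = 3.288191
step 1: c = 0.743586, f(c) = -0.650154 < 0 → new bracket [0.743586, 1.310000]
step 2: c = 0.837091, f(c) = -0.127824 < 0 → new bracket [0.837091, 1.310000]

0.8371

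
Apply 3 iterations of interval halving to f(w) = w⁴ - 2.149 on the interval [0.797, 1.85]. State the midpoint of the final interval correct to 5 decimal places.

f(0.797000) = -1.745510, f(1.850000) = 9.564506 (opposite signs)
step 1: m = 1.323500, f(m) = 0.919286 > 0 → root in [0.797000, 1.323500]
step 2: m = 1.060250, f(m) = -0.885332 < 0 → root in [1.060250, 1.323500]
step 3: m = 1.191875, f(m) = -0.130992 < 0 → root in [1.191875, 1.323500]
Midpoint of [1.191875, 1.323500] = 1.257688

1.25769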